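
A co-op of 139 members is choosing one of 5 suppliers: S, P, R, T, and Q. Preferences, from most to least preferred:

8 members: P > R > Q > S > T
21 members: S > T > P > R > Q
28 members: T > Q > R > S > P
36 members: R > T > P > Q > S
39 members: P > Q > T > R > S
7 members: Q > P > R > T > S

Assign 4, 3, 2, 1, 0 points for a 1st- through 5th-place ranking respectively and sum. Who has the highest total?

T

S: 8·1 + 21·4 + 28·1 + 36·0 + 39·0 + 7·0 = 120
P: 8·4 + 21·2 + 28·0 + 36·2 + 39·4 + 7·3 = 323
R: 8·3 + 21·1 + 28·2 + 36·4 + 39·1 + 7·2 = 298
T: 8·0 + 21·3 + 28·4 + 36·3 + 39·2 + 7·1 = 368
Q: 8·2 + 21·0 + 28·3 + 36·1 + 39·3 + 7·4 = 281
T has the highest Borda score (368).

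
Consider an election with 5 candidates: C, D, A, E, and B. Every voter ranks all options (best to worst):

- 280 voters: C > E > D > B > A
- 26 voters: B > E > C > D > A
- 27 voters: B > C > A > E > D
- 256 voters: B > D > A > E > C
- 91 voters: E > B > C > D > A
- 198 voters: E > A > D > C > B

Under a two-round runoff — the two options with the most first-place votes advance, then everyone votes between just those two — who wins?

E

Round 1 first-place votes: C 280, D 0, A 0, E 289, B 309.
B and E advance.
Runoff: B is preferred to E by 309 voters; E by 569.
E wins the runoff.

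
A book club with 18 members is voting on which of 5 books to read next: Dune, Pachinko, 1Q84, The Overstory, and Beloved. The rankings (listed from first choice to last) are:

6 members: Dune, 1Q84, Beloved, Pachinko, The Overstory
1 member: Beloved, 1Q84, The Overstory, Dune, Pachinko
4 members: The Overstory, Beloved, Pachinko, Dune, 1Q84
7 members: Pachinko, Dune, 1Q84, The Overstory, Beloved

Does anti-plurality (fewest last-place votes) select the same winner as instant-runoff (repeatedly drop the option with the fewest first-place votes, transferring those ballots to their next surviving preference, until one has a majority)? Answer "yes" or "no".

no

Anti-plurality — last-place votes: Dune 0, Pachinko 1, 1Q84 4, The Overstory 6, Beloved 7. Winner: Dune.
Instant-runoff — R1 Dune 6, Pachinko 7, 1Q84 0, The Overstory 4, Beloved 1 (1Q84 out); R2 Dune 6, Pachinko 7, The Overstory 4, Beloved 1 (Beloved out); R3 Dune 6, Pachinko 7, The Overstory 5 (The Overstory out); R4 Dune 7, Pachinko 11 (Pachinko winner). Winner: Pachinko.
The two methods disagree.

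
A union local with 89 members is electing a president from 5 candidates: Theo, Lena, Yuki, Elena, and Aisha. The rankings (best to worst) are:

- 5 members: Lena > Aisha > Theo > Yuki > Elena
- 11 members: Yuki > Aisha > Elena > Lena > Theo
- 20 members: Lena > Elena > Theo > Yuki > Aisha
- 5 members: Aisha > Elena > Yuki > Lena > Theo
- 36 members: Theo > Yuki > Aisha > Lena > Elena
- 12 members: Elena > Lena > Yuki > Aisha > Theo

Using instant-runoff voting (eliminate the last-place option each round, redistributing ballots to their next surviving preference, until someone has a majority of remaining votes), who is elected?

Round 1: Theo 36, Lena 25, Yuki 11, Elena 12, Aisha 5. Eliminate Aisha.
Round 2: Theo 36, Lena 25, Yuki 11, Elena 17. Eliminate Yuki.
Round 3: Theo 36, Lena 25, Elena 28. Eliminate Lena.
Round 4: Theo 41, Elena 48. Elena has a majority.

Elena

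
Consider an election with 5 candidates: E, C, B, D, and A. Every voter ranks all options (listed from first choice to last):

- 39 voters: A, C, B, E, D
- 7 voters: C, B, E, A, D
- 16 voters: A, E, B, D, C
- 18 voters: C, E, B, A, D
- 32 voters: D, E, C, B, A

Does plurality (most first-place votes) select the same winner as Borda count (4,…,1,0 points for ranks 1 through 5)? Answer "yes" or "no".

Plurality — first-place votes: E 0, C 25, B 0, D 32, A 55. Winner: A.
Borda — scores: E 251, C 281, B 199, D 144, A 245. Winner: C.
The two methods disagree.

no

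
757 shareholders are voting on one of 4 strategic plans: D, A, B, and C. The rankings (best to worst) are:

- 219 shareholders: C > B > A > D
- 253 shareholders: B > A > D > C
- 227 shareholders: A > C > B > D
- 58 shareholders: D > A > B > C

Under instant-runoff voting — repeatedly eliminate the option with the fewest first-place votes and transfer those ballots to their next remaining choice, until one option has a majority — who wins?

Round 1: D 58, A 227, B 253, C 219. Eliminate D.
Round 2: A 285, B 253, C 219. Eliminate C.
Round 3: A 285, B 472. B has a majority.

B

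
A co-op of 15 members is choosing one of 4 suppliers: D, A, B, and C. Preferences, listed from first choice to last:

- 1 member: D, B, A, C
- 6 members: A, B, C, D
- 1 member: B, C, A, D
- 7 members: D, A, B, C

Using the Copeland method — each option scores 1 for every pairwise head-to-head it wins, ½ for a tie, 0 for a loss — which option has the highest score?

D

D: beats A, B, and C → score 3.
A: beats B and C; loses to D → score 2.
B: beats C; loses to D and A → score 1.
C: loses to D, A, and B → score 0.
D has the best pairwise record.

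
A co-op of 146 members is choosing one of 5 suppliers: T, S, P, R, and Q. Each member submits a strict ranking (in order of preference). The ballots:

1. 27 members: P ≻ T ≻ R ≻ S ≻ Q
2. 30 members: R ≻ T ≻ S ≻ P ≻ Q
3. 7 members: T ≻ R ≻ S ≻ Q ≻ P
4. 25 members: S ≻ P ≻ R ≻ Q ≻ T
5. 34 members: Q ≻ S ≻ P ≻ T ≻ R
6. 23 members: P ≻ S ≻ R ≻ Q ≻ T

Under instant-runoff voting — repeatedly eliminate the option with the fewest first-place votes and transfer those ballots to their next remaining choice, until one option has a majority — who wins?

P

Round 1: T 7, S 25, P 50, R 30, Q 34. Eliminate T.
Round 2: S 25, P 50, R 37, Q 34. Eliminate S.
Round 3: P 75, R 37, Q 34. P has a majority.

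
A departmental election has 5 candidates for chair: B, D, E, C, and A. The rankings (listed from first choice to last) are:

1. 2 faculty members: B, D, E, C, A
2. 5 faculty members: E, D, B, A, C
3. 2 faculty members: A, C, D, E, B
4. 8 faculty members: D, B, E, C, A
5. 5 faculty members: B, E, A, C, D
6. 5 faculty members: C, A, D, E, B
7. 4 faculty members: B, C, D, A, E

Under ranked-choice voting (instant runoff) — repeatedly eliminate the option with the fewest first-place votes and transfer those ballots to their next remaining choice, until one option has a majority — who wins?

Round 1: B 11, D 8, E 5, C 5, A 2. Eliminate A.
Round 2: B 11, D 8, E 5, C 7. Eliminate E.
Round 3: B 11, D 13, C 7. Eliminate C.
Round 4: B 11, D 20. D has a majority.

D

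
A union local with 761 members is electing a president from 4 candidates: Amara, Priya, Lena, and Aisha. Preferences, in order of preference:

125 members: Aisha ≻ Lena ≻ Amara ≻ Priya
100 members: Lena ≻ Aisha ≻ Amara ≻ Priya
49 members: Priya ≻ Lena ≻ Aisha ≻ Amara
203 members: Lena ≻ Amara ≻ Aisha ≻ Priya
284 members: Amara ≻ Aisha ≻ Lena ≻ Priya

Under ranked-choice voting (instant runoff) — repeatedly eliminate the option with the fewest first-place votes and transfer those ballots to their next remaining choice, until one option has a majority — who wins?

Lena

Round 1: Amara 284, Priya 49, Lena 303, Aisha 125. Eliminate Priya.
Round 2: Amara 284, Lena 352, Aisha 125. Eliminate Aisha.
Round 3: Amara 284, Lena 477. Lena has a majority.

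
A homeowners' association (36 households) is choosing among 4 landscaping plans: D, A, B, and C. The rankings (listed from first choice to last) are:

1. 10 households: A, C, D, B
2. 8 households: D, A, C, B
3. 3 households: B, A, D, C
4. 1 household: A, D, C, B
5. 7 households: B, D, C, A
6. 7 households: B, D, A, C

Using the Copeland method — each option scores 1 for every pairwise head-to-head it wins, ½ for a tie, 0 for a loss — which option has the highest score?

D

D: beats A, B, and C → score 3.
A: beats B and C; loses to D → score 2.
B: loses to D, A, and C → score 0.
C: beats B; loses to D and A → score 1.
D has the best pairwise record.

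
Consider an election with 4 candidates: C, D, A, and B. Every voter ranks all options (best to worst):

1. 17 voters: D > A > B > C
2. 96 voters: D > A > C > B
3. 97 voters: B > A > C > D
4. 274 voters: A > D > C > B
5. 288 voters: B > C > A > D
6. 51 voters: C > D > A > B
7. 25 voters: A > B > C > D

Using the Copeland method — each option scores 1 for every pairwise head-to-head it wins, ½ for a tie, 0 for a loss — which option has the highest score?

A

C: beats D; loses to A and B → score 1.
D: beats B; loses to C and A → score 1.
A: beats C, D, and B → score 3.
B: beats C; loses to D and A → score 1.
A has the best pairwise record.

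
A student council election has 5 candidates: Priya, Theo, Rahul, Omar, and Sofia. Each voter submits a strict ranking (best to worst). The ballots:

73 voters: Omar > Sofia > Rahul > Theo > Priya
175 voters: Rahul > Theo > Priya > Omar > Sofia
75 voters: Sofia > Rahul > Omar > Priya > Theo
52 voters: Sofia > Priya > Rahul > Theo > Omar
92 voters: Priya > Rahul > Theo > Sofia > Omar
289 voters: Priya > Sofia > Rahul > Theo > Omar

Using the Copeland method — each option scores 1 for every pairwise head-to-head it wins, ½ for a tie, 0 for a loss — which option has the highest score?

Priya

Priya: beats Theo, Rahul, Omar, and Sofia → score 4.
Theo: beats Omar; loses to Priya, Rahul, and Sofia → score 1.
Rahul: beats Theo and Omar; loses to Priya and Sofia → score 2.
Omar: loses to Priya, Theo, Rahul, and Sofia → score 0.
Sofia: beats Theo, Rahul, and Omar; loses to Priya → score 3.
Priya has the best pairwise record.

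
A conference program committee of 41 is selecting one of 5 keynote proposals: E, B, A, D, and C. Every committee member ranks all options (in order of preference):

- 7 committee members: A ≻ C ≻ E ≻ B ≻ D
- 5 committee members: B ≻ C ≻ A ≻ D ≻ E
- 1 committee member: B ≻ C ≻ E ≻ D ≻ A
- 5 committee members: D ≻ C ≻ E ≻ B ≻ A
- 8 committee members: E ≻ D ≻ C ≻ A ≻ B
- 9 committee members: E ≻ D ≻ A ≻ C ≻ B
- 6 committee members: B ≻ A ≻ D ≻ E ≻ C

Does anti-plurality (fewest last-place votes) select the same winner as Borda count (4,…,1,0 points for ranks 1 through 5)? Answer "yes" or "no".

Anti-plurality — last-place votes: E 5, B 17, A 6, D 7, C 6. Winner: E.
Borda — scores: E 100, B 60, A 82, D 89, C 79. Winner: E.
The two methods agree.

yes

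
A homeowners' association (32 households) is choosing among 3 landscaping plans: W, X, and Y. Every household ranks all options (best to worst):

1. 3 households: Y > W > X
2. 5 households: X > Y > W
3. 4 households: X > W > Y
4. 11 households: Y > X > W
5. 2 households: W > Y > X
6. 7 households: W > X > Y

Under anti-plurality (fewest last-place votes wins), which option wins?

Last-place votes: W 16, X 5, Y 11.
X is ranked last by the fewest voters, so X wins.

X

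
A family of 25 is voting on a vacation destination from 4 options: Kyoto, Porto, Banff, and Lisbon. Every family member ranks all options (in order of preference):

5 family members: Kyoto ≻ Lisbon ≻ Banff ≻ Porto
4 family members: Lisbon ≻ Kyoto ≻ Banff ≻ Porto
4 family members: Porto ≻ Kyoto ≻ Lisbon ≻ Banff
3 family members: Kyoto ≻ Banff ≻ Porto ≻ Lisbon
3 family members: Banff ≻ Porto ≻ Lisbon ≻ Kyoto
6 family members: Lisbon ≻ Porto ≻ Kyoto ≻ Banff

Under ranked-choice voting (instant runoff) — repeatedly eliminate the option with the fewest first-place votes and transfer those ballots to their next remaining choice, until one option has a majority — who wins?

Round 1: Kyoto 8, Porto 4, Banff 3, Lisbon 10. Eliminate Banff.
Round 2: Kyoto 8, Porto 7, Lisbon 10. Eliminate Porto.
Round 3: Kyoto 12, Lisbon 13. Lisbon has a majority.

Lisbon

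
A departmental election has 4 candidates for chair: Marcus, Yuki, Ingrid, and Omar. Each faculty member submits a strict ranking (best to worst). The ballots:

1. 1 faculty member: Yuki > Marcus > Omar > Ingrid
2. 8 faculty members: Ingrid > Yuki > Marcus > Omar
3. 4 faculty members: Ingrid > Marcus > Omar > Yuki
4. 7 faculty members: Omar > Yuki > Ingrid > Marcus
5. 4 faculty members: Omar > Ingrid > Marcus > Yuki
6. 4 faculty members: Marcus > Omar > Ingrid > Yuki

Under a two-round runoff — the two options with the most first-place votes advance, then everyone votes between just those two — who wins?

Omar

Round 1 first-place votes: Marcus 4, Yuki 1, Ingrid 12, Omar 11.
Ingrid and Omar advance.
Runoff: Ingrid is preferred to Omar by 12 voters; Omar by 16.
Omar wins the runoff.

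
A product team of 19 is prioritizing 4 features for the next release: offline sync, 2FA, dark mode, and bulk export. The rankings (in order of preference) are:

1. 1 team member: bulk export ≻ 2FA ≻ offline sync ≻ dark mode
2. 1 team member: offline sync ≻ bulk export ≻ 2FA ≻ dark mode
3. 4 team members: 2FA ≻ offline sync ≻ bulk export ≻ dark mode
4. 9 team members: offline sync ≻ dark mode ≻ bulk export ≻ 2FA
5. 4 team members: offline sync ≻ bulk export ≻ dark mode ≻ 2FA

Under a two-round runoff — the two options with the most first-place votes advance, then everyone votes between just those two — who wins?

Round 1 first-place votes: offline sync 14, 2FA 4, dark mode 0, bulk export 1.
offline sync and 2FA advance.
Runoff: offline sync is preferred to 2FA by 14 voters; 2FA by 5.
offline sync wins the runoff.

offline sync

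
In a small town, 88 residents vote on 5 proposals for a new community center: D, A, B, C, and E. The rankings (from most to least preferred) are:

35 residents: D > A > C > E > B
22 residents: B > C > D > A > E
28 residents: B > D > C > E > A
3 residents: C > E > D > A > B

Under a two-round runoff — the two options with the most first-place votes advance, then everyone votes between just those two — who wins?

Round 1 first-place votes: D 35, A 0, B 50, C 3, E 0.
B and D advance.
Runoff: B is preferred to D by 50 voters; D by 38.
B wins the runoff.

B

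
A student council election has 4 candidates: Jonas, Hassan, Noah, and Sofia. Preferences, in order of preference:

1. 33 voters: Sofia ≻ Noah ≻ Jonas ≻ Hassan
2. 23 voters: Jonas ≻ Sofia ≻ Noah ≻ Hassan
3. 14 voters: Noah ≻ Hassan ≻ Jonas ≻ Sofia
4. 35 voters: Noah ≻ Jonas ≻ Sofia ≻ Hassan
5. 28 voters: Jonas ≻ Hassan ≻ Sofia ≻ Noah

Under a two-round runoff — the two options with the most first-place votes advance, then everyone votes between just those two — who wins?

Noah

Round 1 first-place votes: Jonas 51, Hassan 0, Noah 49, Sofia 33.
Jonas and Noah advance.
Runoff: Jonas is preferred to Noah by 51 voters; Noah by 82.
Noah wins the runoff.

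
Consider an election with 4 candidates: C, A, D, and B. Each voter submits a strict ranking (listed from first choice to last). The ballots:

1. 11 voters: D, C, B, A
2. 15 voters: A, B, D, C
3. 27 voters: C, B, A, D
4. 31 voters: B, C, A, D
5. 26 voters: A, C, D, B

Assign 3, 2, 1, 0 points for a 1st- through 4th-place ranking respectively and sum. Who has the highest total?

C

C: 11·2 + 15·0 + 27·3 + 31·2 + 26·2 = 217
A: 11·0 + 15·3 + 27·1 + 31·1 + 26·3 = 181
D: 11·3 + 15·1 + 27·0 + 31·0 + 26·1 = 74
B: 11·1 + 15·2 + 27·2 + 31·3 + 26·0 = 188
C has the highest Borda score (217).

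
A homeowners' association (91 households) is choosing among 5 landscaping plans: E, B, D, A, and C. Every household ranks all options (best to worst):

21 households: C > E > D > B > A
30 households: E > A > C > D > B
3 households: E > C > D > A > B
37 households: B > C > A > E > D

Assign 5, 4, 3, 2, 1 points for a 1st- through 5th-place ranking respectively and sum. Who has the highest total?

E: 21·4 + 30·5 + 3·5 + 37·2 = 323
B: 21·2 + 30·1 + 3·1 + 37·5 = 260
D: 21·3 + 30·2 + 3·3 + 37·1 = 169
A: 21·1 + 30·4 + 3·2 + 37·3 = 258
C: 21·5 + 30·3 + 3·4 + 37·4 = 355
C has the highest Borda score (355).

C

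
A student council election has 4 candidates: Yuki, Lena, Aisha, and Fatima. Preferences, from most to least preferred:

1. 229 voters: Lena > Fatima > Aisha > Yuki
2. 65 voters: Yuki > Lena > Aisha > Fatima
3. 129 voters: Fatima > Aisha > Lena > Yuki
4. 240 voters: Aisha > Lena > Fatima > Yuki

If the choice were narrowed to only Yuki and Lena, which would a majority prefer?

Lena

Voters preferring Yuki to Lena: 65; preferring Lena to Yuki: 598.
Lena wins the head-to-head.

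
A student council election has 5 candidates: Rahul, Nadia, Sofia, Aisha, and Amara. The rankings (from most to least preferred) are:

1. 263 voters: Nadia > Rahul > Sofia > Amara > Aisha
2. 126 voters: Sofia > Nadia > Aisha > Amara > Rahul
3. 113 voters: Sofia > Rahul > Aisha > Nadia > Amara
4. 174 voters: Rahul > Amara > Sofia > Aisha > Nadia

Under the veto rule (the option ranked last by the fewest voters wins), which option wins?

Last-place votes: Rahul 126, Nadia 174, Sofia 0, Aisha 263, Amara 113.
Sofia is ranked last by the fewest voters, so Sofia wins.

Sofia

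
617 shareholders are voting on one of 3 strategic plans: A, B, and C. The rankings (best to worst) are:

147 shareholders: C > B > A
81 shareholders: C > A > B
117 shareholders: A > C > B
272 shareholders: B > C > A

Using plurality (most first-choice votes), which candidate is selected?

First-place votes: A 117, B 272, C 228.
B has the most first-place votes.

B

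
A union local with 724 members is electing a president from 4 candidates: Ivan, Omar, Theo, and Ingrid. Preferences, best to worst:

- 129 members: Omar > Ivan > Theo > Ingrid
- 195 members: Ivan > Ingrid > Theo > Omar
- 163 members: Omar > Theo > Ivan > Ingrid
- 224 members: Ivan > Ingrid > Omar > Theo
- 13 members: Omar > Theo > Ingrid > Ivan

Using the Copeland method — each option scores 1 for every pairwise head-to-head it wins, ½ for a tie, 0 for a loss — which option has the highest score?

Ivan: beats Omar, Theo, and Ingrid → score 3.
Omar: beats Theo; loses to Ivan and Ingrid → score 1.
Theo: loses to Ivan, Omar, and Ingrid → score 0.
Ingrid: beats Omar and Theo; loses to Ivan → score 2.
Ivan has the best pairwise record.

Ivan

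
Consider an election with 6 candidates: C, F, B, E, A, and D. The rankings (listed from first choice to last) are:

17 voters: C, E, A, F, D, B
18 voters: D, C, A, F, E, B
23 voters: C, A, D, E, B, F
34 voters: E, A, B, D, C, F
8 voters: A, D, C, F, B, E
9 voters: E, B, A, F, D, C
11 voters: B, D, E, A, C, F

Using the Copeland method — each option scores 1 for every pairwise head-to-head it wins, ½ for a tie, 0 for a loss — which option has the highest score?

C: beats F, B, and E; loses to A and D → score 3.
F: loses to C, B, E, A, and D → score 0.
B: beats F; loses to C, E, A, and D → score 1.
E: beats F, B, and A; ties D; loses to C → score 3.5.
A: beats C, F, B, and D; loses to E → score 4.
D: beats C, F, and B; ties E; loses to A → score 3.5.
A has the best pairwise record.

A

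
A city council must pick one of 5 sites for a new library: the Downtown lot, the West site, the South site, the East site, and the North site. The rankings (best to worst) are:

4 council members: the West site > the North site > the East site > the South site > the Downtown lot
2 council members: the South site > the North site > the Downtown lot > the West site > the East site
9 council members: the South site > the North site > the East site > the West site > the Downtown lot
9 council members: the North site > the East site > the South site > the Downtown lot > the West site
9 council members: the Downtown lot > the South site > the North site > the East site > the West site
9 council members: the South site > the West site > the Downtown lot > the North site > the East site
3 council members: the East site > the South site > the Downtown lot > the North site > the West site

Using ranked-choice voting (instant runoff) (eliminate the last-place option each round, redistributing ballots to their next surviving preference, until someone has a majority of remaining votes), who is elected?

the South site

Round 1: the Downtown lot 9, the West site 4, the South site 20, the East site 3, the North site 9. Eliminate the East site.
Round 2: the Downtown lot 9, the West site 4, the South site 23, the North site 9. The South site has a majority.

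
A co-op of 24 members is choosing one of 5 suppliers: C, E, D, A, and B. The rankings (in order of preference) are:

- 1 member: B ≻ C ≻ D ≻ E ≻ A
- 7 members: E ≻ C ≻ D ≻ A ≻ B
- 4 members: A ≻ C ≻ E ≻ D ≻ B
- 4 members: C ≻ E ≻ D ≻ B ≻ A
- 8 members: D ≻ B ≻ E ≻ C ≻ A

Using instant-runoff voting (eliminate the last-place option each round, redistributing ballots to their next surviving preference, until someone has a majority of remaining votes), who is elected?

Round 1: C 4, E 7, D 8, A 4, B 1. Eliminate B.
Round 2: C 5, E 7, D 8, A 4. Eliminate A.
Round 3: C 9, E 7, D 8. Eliminate E.
Round 4: C 16, D 8. C has a majority.

C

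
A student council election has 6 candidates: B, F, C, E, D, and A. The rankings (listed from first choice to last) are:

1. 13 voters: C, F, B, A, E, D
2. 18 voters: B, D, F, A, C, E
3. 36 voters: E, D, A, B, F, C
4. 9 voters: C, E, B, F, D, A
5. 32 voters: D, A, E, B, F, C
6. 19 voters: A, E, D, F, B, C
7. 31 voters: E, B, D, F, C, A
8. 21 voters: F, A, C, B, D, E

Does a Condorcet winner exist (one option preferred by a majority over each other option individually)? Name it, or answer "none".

Checking pairwise contests:
E beats B 127–52.
B beats F 126–53.
B beats C 136–43.
A beats E 103–76.
B beats D 92–87.
F beats A 92–87.
Every option loses at least one head-to-head, so there is no Condorcet winner.

none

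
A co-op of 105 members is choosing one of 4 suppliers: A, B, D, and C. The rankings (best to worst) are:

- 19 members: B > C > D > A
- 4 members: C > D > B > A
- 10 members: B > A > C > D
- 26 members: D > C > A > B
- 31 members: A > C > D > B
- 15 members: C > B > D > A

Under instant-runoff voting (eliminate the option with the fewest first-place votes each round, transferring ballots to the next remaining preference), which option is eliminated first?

C

Round 1: A 31, B 29, D 26, C 19. Eliminate C.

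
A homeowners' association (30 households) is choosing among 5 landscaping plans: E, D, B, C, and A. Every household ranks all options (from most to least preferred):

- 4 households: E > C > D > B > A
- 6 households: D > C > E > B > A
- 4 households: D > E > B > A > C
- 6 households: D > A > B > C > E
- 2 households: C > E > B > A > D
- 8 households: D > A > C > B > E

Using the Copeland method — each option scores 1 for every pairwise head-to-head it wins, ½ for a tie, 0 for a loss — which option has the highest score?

E: beats B and A; loses to D and C → score 2.
D: beats E, B, C, and A → score 4.
B: beats A; loses to E, D, and C → score 1.
C: beats E and B; loses to D and A → score 2.
A: beats C; loses to E, D, and B → score 1.
D has the best pairwise record.

D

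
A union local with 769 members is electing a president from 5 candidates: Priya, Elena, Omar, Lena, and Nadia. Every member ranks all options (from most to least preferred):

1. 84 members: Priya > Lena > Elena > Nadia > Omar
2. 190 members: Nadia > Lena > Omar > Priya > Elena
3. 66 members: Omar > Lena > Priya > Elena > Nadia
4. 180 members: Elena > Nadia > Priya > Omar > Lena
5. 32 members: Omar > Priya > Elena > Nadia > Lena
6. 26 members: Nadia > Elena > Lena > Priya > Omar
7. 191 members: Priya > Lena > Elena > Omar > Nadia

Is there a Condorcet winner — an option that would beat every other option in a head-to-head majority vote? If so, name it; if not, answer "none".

Checking pairwise contests:
Nadia beats Priya 396–373.
Priya beats Elena 563–206.
Priya beats Omar 481–288.
Priya beats Lena 487–282.
Elena beats Nadia 553–216.
Every option loses at least one head-to-head, so there is no Condorcet winner.

none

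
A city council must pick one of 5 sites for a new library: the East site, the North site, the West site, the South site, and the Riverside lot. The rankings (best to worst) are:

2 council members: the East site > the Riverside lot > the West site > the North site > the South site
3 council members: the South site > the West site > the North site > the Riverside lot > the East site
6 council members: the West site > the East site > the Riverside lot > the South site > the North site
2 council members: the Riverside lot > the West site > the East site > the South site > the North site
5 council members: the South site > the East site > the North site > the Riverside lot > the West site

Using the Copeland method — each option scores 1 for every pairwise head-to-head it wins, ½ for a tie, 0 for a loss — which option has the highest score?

the West site

the East site: beats the North site, the South site, and the Riverside lot; loses to the West site → score 3.
the North site: loses to the East site, the West site, the South site, and the Riverside lot → score 0.
the West site: beats the East site, the North site, and the South site; ties the Riverside lot → score 3.5.
the South site: beats the North site; loses to the East site, the West site, and the Riverside lot → score 1.
the Riverside lot: beats the North site and the South site; ties the West site; loses to the East site → score 2.5.
the West site has the best pairwise record.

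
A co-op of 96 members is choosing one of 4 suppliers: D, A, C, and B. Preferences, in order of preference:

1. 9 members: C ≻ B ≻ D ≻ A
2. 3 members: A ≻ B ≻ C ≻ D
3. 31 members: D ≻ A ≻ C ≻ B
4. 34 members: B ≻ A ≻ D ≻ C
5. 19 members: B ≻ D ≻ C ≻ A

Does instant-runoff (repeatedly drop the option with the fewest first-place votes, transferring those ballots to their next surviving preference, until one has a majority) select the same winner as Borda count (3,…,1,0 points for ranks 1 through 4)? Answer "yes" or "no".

Instant-runoff — R1 D 31, A 3, C 9, B 53 (B winner). Winner: B.
Borda — scores: D 174, A 139, C 80, B 183. Winner: B.
The two methods agree.

yes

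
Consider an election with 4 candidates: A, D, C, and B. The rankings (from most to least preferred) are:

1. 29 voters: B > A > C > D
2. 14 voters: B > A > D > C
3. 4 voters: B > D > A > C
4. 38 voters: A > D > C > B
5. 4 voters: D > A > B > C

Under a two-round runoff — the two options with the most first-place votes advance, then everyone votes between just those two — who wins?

B

Round 1 first-place votes: A 38, D 4, C 0, B 47.
B and A advance.
Runoff: B is preferred to A by 47 voters; A by 42.
B wins the runoff.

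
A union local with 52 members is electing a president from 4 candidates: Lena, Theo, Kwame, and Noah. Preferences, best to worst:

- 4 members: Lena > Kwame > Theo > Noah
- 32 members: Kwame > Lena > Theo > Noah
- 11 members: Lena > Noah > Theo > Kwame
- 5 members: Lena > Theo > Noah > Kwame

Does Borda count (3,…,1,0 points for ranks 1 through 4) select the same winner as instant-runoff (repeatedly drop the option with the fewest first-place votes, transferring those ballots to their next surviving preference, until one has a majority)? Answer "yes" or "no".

Borda — scores: Lena 124, Theo 57, Kwame 104, Noah 27. Winner: Lena.
Instant-runoff — R1 Lena 20, Theo 0, Kwame 32, Noah 0 (Kwame winner). Winner: Kwame.
The two methods disagree.

no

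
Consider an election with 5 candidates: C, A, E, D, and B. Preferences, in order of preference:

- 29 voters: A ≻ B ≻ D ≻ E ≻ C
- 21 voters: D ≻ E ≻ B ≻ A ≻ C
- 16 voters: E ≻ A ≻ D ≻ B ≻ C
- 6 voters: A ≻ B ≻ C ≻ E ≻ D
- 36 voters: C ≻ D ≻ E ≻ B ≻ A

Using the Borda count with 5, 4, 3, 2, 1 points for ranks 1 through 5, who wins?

C: 29·1 + 21·1 + 16·1 + 6·3 + 36·5 = 264
A: 29·5 + 21·2 + 16·4 + 6·5 + 36·1 = 317
E: 29·2 + 21·4 + 16·5 + 6·2 + 36·3 = 342
D: 29·3 + 21·5 + 16·3 + 6·1 + 36·4 = 390
B: 29·4 + 21·3 + 16·2 + 6·4 + 36·2 = 307
D has the highest Borda score (390).

D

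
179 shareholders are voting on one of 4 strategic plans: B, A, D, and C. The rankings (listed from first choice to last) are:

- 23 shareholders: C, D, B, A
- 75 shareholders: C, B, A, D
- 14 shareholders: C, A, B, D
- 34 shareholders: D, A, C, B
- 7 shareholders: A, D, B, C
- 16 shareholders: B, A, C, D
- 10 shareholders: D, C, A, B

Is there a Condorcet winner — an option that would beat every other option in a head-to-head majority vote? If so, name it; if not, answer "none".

C

C vs B: 156–23 for C.
C vs A: 122–57 for C.
C vs D: 128–51 for C.
C beats every other option head-to-head.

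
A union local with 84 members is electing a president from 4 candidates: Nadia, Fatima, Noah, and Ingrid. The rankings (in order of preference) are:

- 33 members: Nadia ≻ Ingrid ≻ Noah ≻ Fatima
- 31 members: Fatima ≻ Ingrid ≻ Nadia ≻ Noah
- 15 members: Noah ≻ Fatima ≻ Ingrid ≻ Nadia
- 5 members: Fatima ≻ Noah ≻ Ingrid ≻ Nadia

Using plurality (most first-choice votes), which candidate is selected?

Fatima

First-place votes: Nadia 33, Fatima 36, Noah 15, Ingrid 0.
Fatima has the most first-place votes.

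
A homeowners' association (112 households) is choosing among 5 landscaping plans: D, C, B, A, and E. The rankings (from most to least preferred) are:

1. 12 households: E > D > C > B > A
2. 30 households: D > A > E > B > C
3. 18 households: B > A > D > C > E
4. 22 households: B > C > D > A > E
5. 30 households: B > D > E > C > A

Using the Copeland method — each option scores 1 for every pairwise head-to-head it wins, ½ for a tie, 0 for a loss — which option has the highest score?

B

D: beats C, A, and E; loses to B → score 3.
C: beats A; loses to D, B, and E → score 1.
B: beats D, C, A, and E → score 4.
A: beats E; loses to D, C, and B → score 1.
E: beats C; loses to D, B, and A → score 1.
B has the best pairwise record.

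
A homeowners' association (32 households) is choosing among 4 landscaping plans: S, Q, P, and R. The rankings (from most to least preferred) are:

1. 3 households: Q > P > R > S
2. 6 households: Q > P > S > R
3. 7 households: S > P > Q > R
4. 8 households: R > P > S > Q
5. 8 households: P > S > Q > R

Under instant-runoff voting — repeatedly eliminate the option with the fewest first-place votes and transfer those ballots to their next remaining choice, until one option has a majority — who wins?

Round 1: S 7, Q 9, P 8, R 8. Eliminate S.
Round 2: Q 9, P 15, R 8. Eliminate R.
Round 3: Q 9, P 23. P has a majority.

P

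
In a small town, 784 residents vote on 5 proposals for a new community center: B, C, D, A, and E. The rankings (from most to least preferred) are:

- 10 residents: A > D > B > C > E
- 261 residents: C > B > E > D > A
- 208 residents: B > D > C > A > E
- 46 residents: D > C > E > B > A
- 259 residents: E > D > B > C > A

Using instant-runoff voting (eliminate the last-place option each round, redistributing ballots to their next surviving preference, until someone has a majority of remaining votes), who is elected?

C

Round 1: B 208, C 261, D 46, A 10, E 259. Eliminate A.
Round 2: B 208, C 261, D 56, E 259. Eliminate D.
Round 3: B 218, C 307, E 259. Eliminate B.
Round 4: C 525, E 259. C has a majority.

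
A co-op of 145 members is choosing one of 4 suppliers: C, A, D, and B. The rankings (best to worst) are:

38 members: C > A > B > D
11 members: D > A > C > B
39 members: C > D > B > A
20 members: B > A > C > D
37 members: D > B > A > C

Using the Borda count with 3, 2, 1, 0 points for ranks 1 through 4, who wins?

C

C: 38·3 + 11·1 + 39·3 + 20·1 + 37·0 = 262
A: 38·2 + 11·2 + 39·0 + 20·2 + 37·1 = 175
D: 38·0 + 11·3 + 39·2 + 20·0 + 37·3 = 222
B: 38·1 + 11·0 + 39·1 + 20·3 + 37·2 = 211
C has the highest Borda score (262).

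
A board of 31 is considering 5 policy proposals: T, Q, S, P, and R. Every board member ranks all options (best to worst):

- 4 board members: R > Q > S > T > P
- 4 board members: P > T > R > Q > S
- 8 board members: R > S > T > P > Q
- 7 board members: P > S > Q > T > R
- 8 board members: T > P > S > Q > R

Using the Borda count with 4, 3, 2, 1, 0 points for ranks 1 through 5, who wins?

P

T: 4·1 + 4·3 + 8·2 + 7·1 + 8·4 = 71
Q: 4·3 + 4·1 + 8·0 + 7·2 + 8·1 = 38
S: 4·2 + 4·0 + 8·3 + 7·3 + 8·2 = 69
P: 4·0 + 4·4 + 8·1 + 7·4 + 8·3 = 76
R: 4·4 + 4·2 + 8·4 + 7·0 + 8·0 = 56
P has the highest Borda score (76).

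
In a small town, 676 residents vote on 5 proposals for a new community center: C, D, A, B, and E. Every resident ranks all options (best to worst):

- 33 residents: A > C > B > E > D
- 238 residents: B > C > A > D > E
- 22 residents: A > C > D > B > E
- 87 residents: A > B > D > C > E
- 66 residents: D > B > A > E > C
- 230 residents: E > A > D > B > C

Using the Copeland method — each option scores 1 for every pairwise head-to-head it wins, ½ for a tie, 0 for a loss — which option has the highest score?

A

C: beats E; loses to D, A, and B → score 1.
D: beats C and E; loses to A and B → score 2.
A: beats C, D, B, and E → score 4.
B: beats C, D, and E; loses to A → score 3.
E: loses to C, D, A, and B → score 0.
A has the best pairwise record.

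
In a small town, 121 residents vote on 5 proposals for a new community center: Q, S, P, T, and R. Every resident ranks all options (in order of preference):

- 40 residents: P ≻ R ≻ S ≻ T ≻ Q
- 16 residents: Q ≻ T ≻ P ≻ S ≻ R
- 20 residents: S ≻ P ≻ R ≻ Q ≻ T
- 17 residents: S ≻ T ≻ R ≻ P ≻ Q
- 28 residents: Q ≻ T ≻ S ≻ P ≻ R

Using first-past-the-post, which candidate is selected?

First-place votes: Q 44, S 37, P 40, T 0, R 0.
Q has the most first-place votes.

Q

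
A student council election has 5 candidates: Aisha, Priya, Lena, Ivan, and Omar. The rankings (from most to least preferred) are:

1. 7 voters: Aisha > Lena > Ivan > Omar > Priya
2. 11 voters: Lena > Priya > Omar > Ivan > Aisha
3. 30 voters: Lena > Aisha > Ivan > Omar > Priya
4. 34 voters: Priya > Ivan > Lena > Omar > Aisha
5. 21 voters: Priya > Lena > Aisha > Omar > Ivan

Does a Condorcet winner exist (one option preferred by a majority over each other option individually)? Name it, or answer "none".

Priya

Priya vs Aisha: 66–37 for Priya.
Priya vs Lena: 55–48 for Priya.
Priya vs Ivan: 66–37 for Priya.
Priya vs Omar: 66–37 for Priya.
Priya beats every other option head-to-head.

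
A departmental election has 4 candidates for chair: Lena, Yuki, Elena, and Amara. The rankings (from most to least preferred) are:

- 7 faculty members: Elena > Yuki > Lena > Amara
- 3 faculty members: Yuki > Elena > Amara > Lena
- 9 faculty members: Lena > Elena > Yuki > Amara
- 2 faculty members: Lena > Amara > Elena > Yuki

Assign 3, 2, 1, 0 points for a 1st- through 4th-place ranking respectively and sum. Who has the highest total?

Elena

Lena: 7·1 + 3·0 + 9·3 + 2·3 = 40
Yuki: 7·2 + 3·3 + 9·1 + 2·0 = 32
Elena: 7·3 + 3·2 + 9·2 + 2·1 = 47
Amara: 7·0 + 3·1 + 9·0 + 2·2 = 7
Elena has the highest Borda score (47).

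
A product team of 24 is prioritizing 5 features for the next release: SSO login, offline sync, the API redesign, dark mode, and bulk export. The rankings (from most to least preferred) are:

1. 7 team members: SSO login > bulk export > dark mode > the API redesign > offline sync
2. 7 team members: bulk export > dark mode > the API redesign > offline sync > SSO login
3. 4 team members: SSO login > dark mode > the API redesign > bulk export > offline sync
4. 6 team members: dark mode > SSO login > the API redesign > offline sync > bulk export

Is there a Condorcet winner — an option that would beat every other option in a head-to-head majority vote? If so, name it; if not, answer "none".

none

Checking pairwise contests:
dark mode beats SSO login 13–11.
SSO login beats offline sync 17–7.
SSO login beats the API redesign 17–7.
bulk export beats dark mode 14–10.
SSO login beats bulk export 17–7.
Every option loses at least one head-to-head, so there is no Condorcet winner.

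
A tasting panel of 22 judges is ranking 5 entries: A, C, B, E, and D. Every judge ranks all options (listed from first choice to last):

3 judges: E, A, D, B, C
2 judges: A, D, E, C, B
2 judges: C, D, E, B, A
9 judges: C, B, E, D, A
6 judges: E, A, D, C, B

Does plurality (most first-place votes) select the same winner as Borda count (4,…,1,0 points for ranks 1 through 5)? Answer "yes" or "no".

Plurality — first-place votes: A 2, C 11, B 0, E 9, D 0. Winner: C.
Borda — scores: A 35, C 52, B 32, E 62, D 39. Winner: E.
The two methods disagree.

no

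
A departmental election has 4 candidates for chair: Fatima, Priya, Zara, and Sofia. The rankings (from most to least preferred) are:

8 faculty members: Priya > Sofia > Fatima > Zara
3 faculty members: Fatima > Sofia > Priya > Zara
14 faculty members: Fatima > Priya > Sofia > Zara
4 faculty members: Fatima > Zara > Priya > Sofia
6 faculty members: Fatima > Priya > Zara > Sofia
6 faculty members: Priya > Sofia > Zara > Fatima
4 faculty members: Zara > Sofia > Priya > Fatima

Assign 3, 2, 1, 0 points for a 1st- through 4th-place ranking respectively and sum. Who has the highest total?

Priya

Fatima: 8·1 + 3·3 + 14·3 + 4·3 + 6·3 + 6·0 + 4·0 = 89
Priya: 8·3 + 3·1 + 14·2 + 4·1 + 6·2 + 6·3 + 4·1 = 93
Zara: 8·0 + 3·0 + 14·0 + 4·2 + 6·1 + 6·1 + 4·3 = 32
Sofia: 8·2 + 3·2 + 14·1 + 4·0 + 6·0 + 6·2 + 4·2 = 56
Priya has the highest Borda score (93).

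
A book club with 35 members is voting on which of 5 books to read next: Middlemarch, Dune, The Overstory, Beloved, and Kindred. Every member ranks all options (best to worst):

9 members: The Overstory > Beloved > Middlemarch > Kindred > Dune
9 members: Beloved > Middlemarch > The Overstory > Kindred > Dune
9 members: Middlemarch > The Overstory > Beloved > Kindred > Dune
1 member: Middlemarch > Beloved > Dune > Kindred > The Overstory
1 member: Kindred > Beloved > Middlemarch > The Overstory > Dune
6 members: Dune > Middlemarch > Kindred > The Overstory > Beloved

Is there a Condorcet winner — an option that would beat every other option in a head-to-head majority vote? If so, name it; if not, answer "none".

Checking pairwise contests:
Beloved beats Middlemarch 19–16.
Middlemarch beats Dune 29–6.
Middlemarch beats The Overstory 26–9.
The Overstory beats Beloved 24–11.
Middlemarch beats Kindred 34–1.
Every option loses at least one head-to-head, so there is no Condorcet winner.

none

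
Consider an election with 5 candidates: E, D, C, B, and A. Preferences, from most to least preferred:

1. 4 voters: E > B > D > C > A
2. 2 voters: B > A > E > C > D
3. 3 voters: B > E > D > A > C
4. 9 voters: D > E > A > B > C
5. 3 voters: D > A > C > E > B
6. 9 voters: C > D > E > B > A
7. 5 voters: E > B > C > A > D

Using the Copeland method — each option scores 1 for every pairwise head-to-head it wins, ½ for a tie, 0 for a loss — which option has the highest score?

E: beats C, B, and A; loses to D → score 3.
D: beats E, C, B, and A → score 4.
C: beats A; loses to E, D, and B → score 1.
B: beats C and A; loses to E and D → score 2.
A: loses to E, D, C, and B → score 0.
D has the best pairwise record.

D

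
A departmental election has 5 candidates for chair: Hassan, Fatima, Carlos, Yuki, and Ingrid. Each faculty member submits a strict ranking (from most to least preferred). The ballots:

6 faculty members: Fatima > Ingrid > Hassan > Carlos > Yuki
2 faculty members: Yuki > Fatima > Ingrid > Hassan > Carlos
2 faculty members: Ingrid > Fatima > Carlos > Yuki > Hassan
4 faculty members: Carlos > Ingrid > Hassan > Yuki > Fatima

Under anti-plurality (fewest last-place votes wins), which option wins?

Ingrid

Last-place votes: Hassan 2, Fatima 4, Carlos 2, Yuki 6, Ingrid 0.
Ingrid is ranked last by the fewest voters, so Ingrid wins.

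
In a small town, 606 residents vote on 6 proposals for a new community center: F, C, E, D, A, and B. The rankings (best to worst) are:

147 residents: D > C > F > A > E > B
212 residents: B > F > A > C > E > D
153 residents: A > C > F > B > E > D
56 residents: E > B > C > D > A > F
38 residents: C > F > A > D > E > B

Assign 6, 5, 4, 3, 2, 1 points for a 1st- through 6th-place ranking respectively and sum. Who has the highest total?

C

F: 147·4 + 212·5 + 153·4 + 56·1 + 38·5 = 2506
C: 147·5 + 212·3 + 153·5 + 56·4 + 38·6 = 2588
E: 147·2 + 212·2 + 153·2 + 56·6 + 38·2 = 1436
D: 147·6 + 212·1 + 153·1 + 56·3 + 38·3 = 1529
A: 147·3 + 212·4 + 153·6 + 56·2 + 38·4 = 2471
B: 147·1 + 212·6 + 153·3 + 56·5 + 38·1 = 2196
C has the highest Borda score (2588).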